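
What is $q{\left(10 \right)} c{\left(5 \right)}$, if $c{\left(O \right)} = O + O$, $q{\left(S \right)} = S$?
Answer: $100$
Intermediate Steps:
$c{\left(O \right)} = 2 O$
$q{\left(10 \right)} c{\left(5 \right)} = 10 \cdot 2 \cdot 5 = 10 \cdot 10 = 100$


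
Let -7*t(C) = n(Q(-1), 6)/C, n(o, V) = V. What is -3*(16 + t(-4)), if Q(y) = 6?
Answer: -681/14 ≈ -48.643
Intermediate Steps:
t(C) = -6/(7*C)
-3*(16 + t(-4)) = -3*(16 - 6/7/(-4)) = -3*(16 - 6/7*(-1/4)) = -3*(16 + 3/14) = -3*227/14 = -681/14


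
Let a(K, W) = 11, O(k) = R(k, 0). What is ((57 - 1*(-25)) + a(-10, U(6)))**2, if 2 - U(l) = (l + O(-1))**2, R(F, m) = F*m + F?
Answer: 8649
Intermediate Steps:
R(F, m) = F + F*m
O(k) = k (O(k) = k*(1 + 0) = k*1 = k)
U(l) = 2 - (-1 + l)**2 (U(l) = 2 - (l - 1)**2 = 2 - (-1 + l)**2)
((57 - 1*(-25)) + a(-10, U(6)))**2 = ((57 - 1*(-25)) + 11)**2 = ((57 + 25) + 11)**2 = (82 + 11)**2 = 93**2 = 8649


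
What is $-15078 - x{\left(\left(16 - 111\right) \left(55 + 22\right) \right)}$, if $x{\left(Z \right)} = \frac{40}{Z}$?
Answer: $- \frac{22059106}{1463} \approx -15078.0$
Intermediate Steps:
$-15078 - x{\left(\left(16 - 111\right) \left(55 + 22\right) \right)} = -15078 - \frac{40}{\left(16 - 111\right) \left(55 + 22\right)} = -15078 - \frac{40}{\left(-95\right) 77} = -15078 - \frac{40}{-7315} = -15078 - 40 \left(- \frac{1}{7315}\right) = -15078 - - \frac{8}{1463} = -15078 + \frac{8}{1463} = - \frac{22059106}{1463}$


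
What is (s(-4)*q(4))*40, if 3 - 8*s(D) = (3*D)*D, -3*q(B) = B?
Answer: 300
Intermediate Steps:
q(B) = -B/3
s(D) = 3/8 - 3*D²/8 (s(D) = 3/8 - 3*D*D/8 = 3/8 - 3*D²/8)
(s(-4)*q(4))*40 = ((3/8 - 3/8*(-4)²)*(-⅓*4))*40 = ((3/8 - 3/8*16)*(-4/3))*40 = ((3/8 - 6)*(-4/3))*40 = -45/8*(-4/3)*40 = (15/2)*40 = 300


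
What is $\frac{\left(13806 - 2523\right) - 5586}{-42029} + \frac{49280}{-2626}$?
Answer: $- \frac{80236517}{4244929} \approx -18.902$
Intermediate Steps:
$\frac{\left(13806 - 2523\right) - 5586}{-42029} + \frac{49280}{-2626} = \left(11283 - 5586\right) \left(- \frac{1}{42029}\right) + 49280 \left(- \frac{1}{2626}\right) = 5697 \left(- \frac{1}{42029}\right) - \frac{24640}{1313} = - \frac{5697}{42029} - \frac{24640}{1313} = - \frac{80236517}{4244929}$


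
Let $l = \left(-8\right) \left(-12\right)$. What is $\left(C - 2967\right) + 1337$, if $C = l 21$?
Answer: $386$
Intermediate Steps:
$l = 96$
$C = 2016$ ($C = 96 \cdot 21 = 2016$)
$\left(C - 2967\right) + 1337 = \left(2016 - 2967\right) + 1337 = -951 + 1337 = 386$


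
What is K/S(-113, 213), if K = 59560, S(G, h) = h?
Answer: 59560/213 ≈ 279.62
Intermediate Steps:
K/S(-113, 213) = 59560/213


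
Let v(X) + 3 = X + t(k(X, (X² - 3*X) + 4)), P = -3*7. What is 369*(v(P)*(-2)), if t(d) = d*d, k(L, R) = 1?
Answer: 16974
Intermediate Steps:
t(d) = d²
P = -21
v(X) = -2 + X (v(X) = -3 + (X + 1²) = -3 + (X + 1) = -3 + (1 + X) = -2 + X)
369*(v(P)*(-2)) = 369*((-2 - 21)*(-2)) = 369*(-23*(-2)) = 369*46 = 16974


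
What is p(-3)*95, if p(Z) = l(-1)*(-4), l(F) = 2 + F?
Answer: -380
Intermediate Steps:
p(Z) = -4 (p(Z) = (2 - 1)*(-4) = 1*(-4) = -4)
p(-3)*95 = -4*95 = -380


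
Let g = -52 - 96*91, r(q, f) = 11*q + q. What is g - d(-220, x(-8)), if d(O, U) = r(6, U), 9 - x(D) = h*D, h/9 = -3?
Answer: -8860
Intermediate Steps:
h = -27 (h = 9*(-3) = -27)
r(q, f) = 12*q
x(D) = 9 + 27*D (x(D) = 9 - (-27)*D = 9 + 27*D)
d(O, U) = 72 (d(O, U) = 12*6 = 72)
g = -8788 (g = -52 - 8736 = -8788)
g - d(-220, x(-8)) = -8788 - 1*72 = -8788 - 72 = -8860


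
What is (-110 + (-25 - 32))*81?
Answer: -13527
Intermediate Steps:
(-110 + (-25 - 32))*81 = (-110 - 57)*81 = -167*81 = -13527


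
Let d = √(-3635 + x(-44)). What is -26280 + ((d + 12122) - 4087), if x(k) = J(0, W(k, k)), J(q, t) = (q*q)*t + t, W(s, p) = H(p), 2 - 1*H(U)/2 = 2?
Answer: -18245 + I*√3635 ≈ -18245.0 + 60.291*I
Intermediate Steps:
H(U) = 0 (H(U) = 4 - 2*2 = 4 - 4 = 0)
W(s, p) = 0
J(q, t) = t + t*q² (J(q, t) = q²*t + t = t*q² + t = t + t*q²)
x(k) = 0 (x(k) = 0*(1 + 0²) = 0*(1 + 0) = 0*1 = 0)
d = I*√3635 (d = √(-3635 + 0) = √(-3635) = I*√3635 ≈ 60.291*I)
-26280 + ((d + 12122) - 4087) = -26280 + ((I*√3635 + 12122) - 4087) = -26280 + ((12122 + I*√3635) - 4087) = -26280 + (8035 + I*√3635) = -18245 + I*√3635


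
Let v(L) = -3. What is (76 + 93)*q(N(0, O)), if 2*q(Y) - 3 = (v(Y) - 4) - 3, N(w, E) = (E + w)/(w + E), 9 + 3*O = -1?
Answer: -1183/2 ≈ -591.50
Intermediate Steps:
O = -10/3 (O = -3 + (⅓)*(-1) = -3 - ⅓ = -10/3 ≈ -3.3333)
N(w, E) = 1 (N(w, E) = (E + w)/(E + w) = 1)
q(Y) = -7/2 (q(Y) = 3/2 + ((-3 - 4) - 3)/2 = 3/2 + (-7 - 3)/2 = 3/2 + (½)*(-10) = 3/2 - 5 = -7/2)
(76 + 93)*q(N(0, O)) = (76 + 93)*(-7/2) = 169*(-7/2) = -1183/2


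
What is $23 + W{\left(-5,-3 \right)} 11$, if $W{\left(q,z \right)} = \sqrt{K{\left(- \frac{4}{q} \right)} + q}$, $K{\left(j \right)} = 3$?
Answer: $23 + 11 i \sqrt{2} \approx 23.0 + 15.556 i$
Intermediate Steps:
$W{\left(q,z \right)} = \sqrt{3 + q}$
$23 + W{\left(-5,-3 \right)} 11 = 23 + \sqrt{3 - 5} \cdot 11 = 23 + \sqrt{-2} \cdot 11 = 23 + i \sqrt{2} \cdot 11 = 23 + 11 i \sqrt{2}$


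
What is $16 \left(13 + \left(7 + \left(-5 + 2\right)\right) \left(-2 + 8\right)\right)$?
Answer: $592$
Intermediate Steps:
$16 \left(13 + \left(7 + \left(-5 + 2\right)\right) \left(-2 + 8\right)\right) = 16 \left(13 + \left(7 - 3\right) 6\right) = 16 \left(13 + 4 \cdot 6\right) = 16 \left(13 + 24\right) = 16 \cdot 37 = 592$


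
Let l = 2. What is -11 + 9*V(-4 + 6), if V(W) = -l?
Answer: -29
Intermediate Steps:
V(W) = -2 (V(W) = -1*2 = -2)
-11 + 9*V(-4 + 6) = -11 + 9*(-2) = -11 - 18 = -29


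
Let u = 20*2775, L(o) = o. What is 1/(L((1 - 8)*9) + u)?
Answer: 1/55437 ≈ 1.8038e-5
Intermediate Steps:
u = 55500
1/(L((1 - 8)*9) + u) = 1/((1 - 8)*9 + 55500) = 1/(-7*9 + 55500) = 1/(-63 + 55500) = 1/55437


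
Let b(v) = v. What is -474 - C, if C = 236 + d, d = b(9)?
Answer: -719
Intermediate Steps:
d = 9
C = 245 (C = 236 + 9 = 245)
-474 - C = -474 - 1*245 = -474 - 245 = -719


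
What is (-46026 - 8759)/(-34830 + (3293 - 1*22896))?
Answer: 54785/54433 ≈ 1.0065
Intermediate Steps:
(-46026 - 8759)/(-34830 + (3293 - 1*22896)) = -54785/(-34830 + (3293 - 22896)) = -54785/(-34830 - 19603) = -54785/(-54433) = -54785*(-1/54433) = 54785/54433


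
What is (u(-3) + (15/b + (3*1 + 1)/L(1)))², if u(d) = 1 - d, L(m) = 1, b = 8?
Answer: 6241/64 ≈ 97.516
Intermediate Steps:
(u(-3) + (15/b + (3*1 + 1)/L(1)))² = ((1 - 1*(-3)) + (15/8 + (3*1 + 1)/1))² = ((1 + 3) + (15*(⅛) + (3 + 1)*1))² = (4 + (15/8 + 4*1))² = (4 + (15/8 + 4))² = (4 + 47/8)² = (79/8)² = 6241/64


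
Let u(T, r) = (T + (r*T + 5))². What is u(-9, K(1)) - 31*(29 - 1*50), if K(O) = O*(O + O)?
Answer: 1135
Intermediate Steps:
K(O) = 2*O² (K(O) = O*(2*O) = 2*O²)
u(T, r) = (5 + T + T*r)² (u(T, r) = (T + (T*r + 5))² = (T + (5 + T*r))² = (5 + T + T*r)²)
u(-9, K(1)) - 31*(29 - 1*50) = (5 - 9 - 18*1²)² - 31*(29 - 1*50) = (5 - 9 - 18)² - 31*(29 - 50) = (5 - 9 - 9*2)² - 31*(-21) = (5 - 9 - 18)² + 651 = (-22)² + 651 = 484 + 651 = 1135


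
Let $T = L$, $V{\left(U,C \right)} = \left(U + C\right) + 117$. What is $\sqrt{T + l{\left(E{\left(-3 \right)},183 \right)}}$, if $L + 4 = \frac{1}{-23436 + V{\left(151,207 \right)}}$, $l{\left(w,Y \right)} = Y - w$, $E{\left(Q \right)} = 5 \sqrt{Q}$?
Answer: $\frac{\sqrt{94370123298 - 2636037605 i \sqrt{3}}}{22961} \approx 13.383 - 0.32355 i$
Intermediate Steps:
$V{\left(U,C \right)} = 117 + C + U$ ($V{\left(U,C \right)} = \left(C + U\right) + 117 = 117 + C + U$)
$L = - \frac{91845}{22961}$ ($L = -4 + \frac{1}{-23436 + \left(117 + 207 + 151\right)} = -4 + \frac{1}{-23436 + 475} = -4 + \frac{1}{-22961} = -4 - \frac{1}{22961} = - \frac{91845}{22961} \approx -4.0$)
$T = - \frac{91845}{22961} \approx -4.0$
$\sqrt{T + l{\left(E{\left(-3 \right)},183 \right)}} = \sqrt{- \frac{91845}{22961} + \left(183 - 5 \sqrt{-3}\right)} = \sqrt{- \frac{91845}{22961} + \left(183 - 5 i \sqrt{3}\right)} = \sqrt{\frac{4110018}{22961} - 5 i \sqrt{3}}$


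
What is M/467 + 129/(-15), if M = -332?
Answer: -21741/2335 ≈ -9.3109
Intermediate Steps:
M/467 + 129/(-15) = -332/467 + 129/(-15) = -332*1/467 + 129*(-1/15) = -332/467 - 43/5 = -21741/2335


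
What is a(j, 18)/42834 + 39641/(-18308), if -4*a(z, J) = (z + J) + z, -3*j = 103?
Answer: -2546626039/1176307308 ≈ -2.1649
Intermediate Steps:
j = -103/3 (j = -1/3*103 = -103/3 ≈ -34.333)
a(z, J) = -z/2 - J/4 (a(z, J) = -((z + J) + z)/4 = -((J + z) + z)/4 = -(J + 2*z)/4 = -z/2 - J/4)
a(j, 18)/42834 + 39641/(-18308) = (-1/2*(-103/3) - 1/4*18)/42834 + 39641/(-18308) = (103/6 - 9/2)*(1/42834) + 39641*(-1/18308) = (38/3)*(1/42834) - 39641/18308 = 19/64251 - 39641/18308 = -2546626039/1176307308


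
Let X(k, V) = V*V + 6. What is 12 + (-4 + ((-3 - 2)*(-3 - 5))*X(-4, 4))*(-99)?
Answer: -86712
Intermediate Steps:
X(k, V) = 6 + V² (X(k, V) = V² + 6 = 6 + V²)
12 + (-4 + ((-3 - 2)*(-3 - 5))*X(-4, 4))*(-99) = 12 + (-4 + ((-3 - 2)*(-3 - 5))*(6 + 4²))*(-99) = 12 + (-4 + (-5*(-8))*(6 + 16))*(-99) = 12 + (-4 + 40*22)*(-99) = 12 + (-4 + 880)*(-99) = 12 + 876*(-99) = 12 - 86724 = -86712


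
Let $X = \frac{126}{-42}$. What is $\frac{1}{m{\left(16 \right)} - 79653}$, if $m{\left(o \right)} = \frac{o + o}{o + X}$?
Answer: $- \frac{13}{1035457} \approx -1.2555 \cdot 10^{-5}$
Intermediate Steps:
$X = -3$ ($X = 126 \left(- \frac{1}{42}\right) = -3$)
$m{\left(o \right)} = \frac{2 o}{-3 + o}$ ($m{\left(o \right)} = \frac{o + o}{o - 3} = \frac{2 o}{-3 + o}$)
$\frac{1}{m{\left(16 \right)} - 79653} = \frac{1}{2 \cdot 16 \frac{1}{-3 + 16} - 79653} = \frac{1}{2 \cdot 16 \cdot \frac{1}{13} - 79653} = \frac{1}{\frac{32}{13} - 79653} = \frac{1}{- \frac{1035457}{13}} = - \frac{13}{1035457}$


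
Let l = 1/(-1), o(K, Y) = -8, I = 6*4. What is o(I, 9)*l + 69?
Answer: 77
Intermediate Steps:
I = 24
l = -1
o(I, 9)*l + 69 = -8*(-1) + 69 = 8 + 69 = 77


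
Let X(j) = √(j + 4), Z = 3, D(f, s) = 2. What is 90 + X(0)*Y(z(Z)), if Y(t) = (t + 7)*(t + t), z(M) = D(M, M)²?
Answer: 266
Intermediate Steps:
X(j) = √(4 + j)
z(M) = 4 (z(M) = 2² = 4)
Y(t) = 2*t*(7 + t) (Y(t) = (7 + t)*(2*t) = 2*t*(7 + t))
90 + X(0)*Y(z(Z)) = 90 + √(4 + 0)*(2*4*(7 + 4)) = 90 + √4*(2*4*11) = 90 + 2*88 = 90 + 176 = 266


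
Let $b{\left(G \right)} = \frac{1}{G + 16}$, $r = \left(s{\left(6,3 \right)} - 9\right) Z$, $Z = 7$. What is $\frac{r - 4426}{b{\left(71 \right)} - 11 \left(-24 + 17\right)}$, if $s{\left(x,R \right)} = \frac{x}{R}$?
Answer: $- \frac{15573}{268} \approx -58.108$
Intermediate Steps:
$r = -49$ ($r = \left(\frac{6}{3} - 9\right) 7 = \left(6 \cdot \frac{1}{3} - 9\right) 7 = \left(2 - 9\right) 7 = \left(-7\right) 7 = -49$)
$b{\left(G \right)} = \frac{1}{16 + G}$
$\frac{r - 4426}{b{\left(71 \right)} - 11 \left(-24 + 17\right)} = \frac{-49 - 4426}{\frac{1}{16 + 71} - 11 \left(-24 + 17\right)} = - \frac{4475}{\frac{1}{87} - -77} = - \frac{4475}{\frac{1}{87} + 77} = - \frac{4475}{\frac{6700}{87}} = \left(-4475\right) \frac{87}{6700} = - \frac{15573}{268}$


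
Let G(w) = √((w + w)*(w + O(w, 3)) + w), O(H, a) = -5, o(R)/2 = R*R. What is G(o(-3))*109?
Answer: 981*√6 ≈ 2402.9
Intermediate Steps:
o(R) = 2*R² (o(R) = 2*(R*R) = 2*R²)
G(w) = √(w + 2*w*(-5 + w)) (G(w) = √((w + w)*(w - 5) + w) = √((2*w)*(-5 + w) + w) = √(2*w*(-5 + w) + w) = √(w + 2*w*(-5 + w)))
G(o(-3))*109 = √((2*(-3)²)*(-9 + 2*(2*(-3)²)))*109 = √((2*9)*(-9 + 2*(2*9)))*109 = √(18*(-9 + 2*18))*109 = √(18*(-9 + 36))*109 = √(18*27)*109 = √486*109 = (9*√6)*109 = 981*√6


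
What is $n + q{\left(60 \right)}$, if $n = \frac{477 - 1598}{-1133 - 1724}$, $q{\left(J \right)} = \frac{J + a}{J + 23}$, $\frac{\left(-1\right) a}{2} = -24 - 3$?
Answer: $\frac{418741}{237131} \approx 1.7659$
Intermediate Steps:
$a = 54$ ($a = - 2 \left(-24 - 3\right) = \left(-2\right) \left(-27\right) = 54$)
$q{\left(J \right)} = \frac{54 + J}{23 + J}$ ($q{\left(J \right)} = \frac{J + 54}{J + 23} = \frac{54 + J}{23 + J}$)
$n = \frac{1121}{2857}$ ($n = - \frac{1121}{-2857} = \left(-1121\right) \left(- \frac{1}{2857}\right) = \frac{1121}{2857} \approx 0.39237$)
$n + q{\left(60 \right)} = \frac{1121}{2857} + \frac{54 + 60}{23 + 60} = \frac{1121}{2857} + \frac{1}{83} \cdot 114 = \frac{1121}{2857} + \frac{114}{83} = \frac{418741}{237131}$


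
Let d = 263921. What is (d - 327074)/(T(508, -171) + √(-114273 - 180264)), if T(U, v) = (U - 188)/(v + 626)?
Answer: -367803072/2439064993 + 522969993*I*√294537/2439064993 ≈ -0.1508 + 116.37*I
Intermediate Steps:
T(U, v) = (-188 + U)/(626 + v)
(d - 327074)/(T(508, -171) + √(-114273 - 180264)) = (263921 - 327074)/((-188 + 508)/(626 - 171) + √(-114273 - 180264)) = -63153/(320/455 + √(-294537)) = -63153/((1/455)*320 + I*√294537) = -63153/(64/91 + I*√294537)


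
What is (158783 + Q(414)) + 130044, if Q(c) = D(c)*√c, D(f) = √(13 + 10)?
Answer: 288827 + 69*√2 ≈ 2.8892e+5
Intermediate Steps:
D(f) = √23
Q(c) = √23*√c
(158783 + Q(414)) + 130044 = (158783 + √23*√414) + 130044 = (158783 + √23*(3*√46)) + 130044 = (158783 + 69*√2) + 130044 = 288827 + 69*√2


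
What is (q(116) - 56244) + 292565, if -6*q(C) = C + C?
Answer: 708847/3 ≈ 2.3628e+5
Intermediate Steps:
q(C) = -C/3 (q(C) = -(C + C)/6 = -C/3)
(q(116) - 56244) + 292565 = (-⅓*116 - 56244) + 292565 = (-116/3 - 56244) + 292565 = -168848/3 + 292565 = 708847/3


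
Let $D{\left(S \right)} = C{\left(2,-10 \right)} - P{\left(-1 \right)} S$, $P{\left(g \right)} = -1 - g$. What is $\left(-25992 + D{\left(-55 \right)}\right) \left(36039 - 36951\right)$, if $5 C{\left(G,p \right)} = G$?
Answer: $\frac{118521696}{5} \approx 2.3704 \cdot 10^{7}$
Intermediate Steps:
$C{\left(G,p \right)} = \frac{G}{5}$
$D{\left(S \right)} = \frac{2}{5}$ ($D{\left(S \right)} = \frac{1}{5} \cdot 2 - \left(-1 - -1\right) S = \frac{2}{5} - \left(-1 + 1\right) S = \frac{2}{5} - 0 S = \frac{2}{5} - 0 = \frac{2}{5} + 0 = \frac{2}{5}$)
$\left(-25992 + D{\left(-55 \right)}\right) \left(36039 - 36951\right) = \left(-25992 + \frac{2}{5}\right) \left(36039 - 36951\right) = \left(- \frac{129958}{5}\right) \left(-912\right) = \frac{118521696}{5}$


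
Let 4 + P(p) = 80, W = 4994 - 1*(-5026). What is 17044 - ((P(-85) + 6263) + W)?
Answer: 685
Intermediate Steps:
W = 10020 (W = 4994 + 5026 = 10020)
P(p) = 76 (P(p) = -4 + 80 = 76)
17044 - ((P(-85) + 6263) + W) = 17044 - ((76 + 6263) + 10020) = 17044 - (6339 + 10020) = 17044 - 1*16359 = 17044 - 16359 = 685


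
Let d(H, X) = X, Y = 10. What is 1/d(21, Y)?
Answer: ⅒ ≈ 0.10000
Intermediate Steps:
1/d(21, Y) = 1/10 = ⅒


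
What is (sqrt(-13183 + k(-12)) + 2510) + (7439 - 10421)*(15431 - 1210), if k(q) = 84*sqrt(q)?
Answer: -42404512 + sqrt(-13183 + 168*I*sqrt(3)) ≈ -4.2404e+7 + 114.82*I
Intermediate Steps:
(sqrt(-13183 + k(-12)) + 2510) + (7439 - 10421)*(15431 - 1210) = (sqrt(-13183 + 84*sqrt(-12)) + 2510) + (7439 - 10421)*(15431 - 1210) = (sqrt(-13183 + 84*(2*I*sqrt(3))) + 2510) - 2982*14221 = (sqrt(-13183 + 168*I*sqrt(3)) + 2510) - 42407022 = (2510 + sqrt(-13183 + 168*I*sqrt(3))) - 42407022 = -42404512 + sqrt(-13183 + 168*I*sqrt(3))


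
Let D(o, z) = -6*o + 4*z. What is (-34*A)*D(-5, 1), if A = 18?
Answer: -20808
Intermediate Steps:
(-34*A)*D(-5, 1) = (-34*18)*(-6*(-5) + 4*1) = -612*(30 + 4) = -612*34 = -20808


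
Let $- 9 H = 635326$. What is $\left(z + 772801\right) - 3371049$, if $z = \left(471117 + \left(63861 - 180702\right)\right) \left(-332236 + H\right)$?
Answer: $-142714812048$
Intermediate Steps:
$H = - \frac{635326}{9}$ ($H = \left(- \frac{1}{9}\right) 635326 = - \frac{635326}{9} \approx -70592.0$)
$z = -142712213800$ ($z = \left(471117 + \left(63861 - 180702\right)\right) \left(-332236 - \frac{635326}{9}\right) = \left(471117 + \left(63861 - 180702\right)\right) \left(- \frac{3625450}{9}\right) = \left(471117 - 116841\right) \left(- \frac{3625450}{9}\right) = 354276 \left(- \frac{3625450}{9}\right) = -142712213800$)
$\left(z + 772801\right) - 3371049 = \left(-142712213800 + 772801\right) - 3371049 = -142711440999 - 3371049 = -142714812048$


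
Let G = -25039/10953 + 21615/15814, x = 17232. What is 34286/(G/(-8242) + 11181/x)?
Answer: 70287596541201128544/1330397671758593 ≈ 52832.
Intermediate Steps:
G = -159217651/173210742 (G = -25039*1/10953 + 21615*(1/15814) = -25039/10953 + 21615/15814 = -159217651/173210742 ≈ -0.91921)
34286/(G/(-8242) + 11181/x) = 34286/(-159217651/173210742/(-8242) + 11181/17232) = 34286/(-159217651/173210742*(-1/8242) + 11181*(1/17232)) = 34286/(159217651/1427602935564 + 3727/5744) = 34286/(1330397671758593/2050037815469904) = 34286*(2050037815469904/1330397671758593) = 70287596541201128544/1330397671758593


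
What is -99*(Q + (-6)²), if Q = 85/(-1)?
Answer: 4851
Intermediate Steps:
Q = -85 (Q = 85*(-1) = -85)
-99*(Q + (-6)²) = -99*(-85 + (-6)²) = -99*(-85 + 36) = -99*(-49) = 4851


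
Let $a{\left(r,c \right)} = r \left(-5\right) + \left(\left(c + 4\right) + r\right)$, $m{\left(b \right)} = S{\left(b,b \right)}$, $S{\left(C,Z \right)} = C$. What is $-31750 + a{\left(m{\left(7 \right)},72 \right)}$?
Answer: $-31702$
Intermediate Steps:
$m{\left(b \right)} = b$
$a{\left(r,c \right)} = 4 + c - 4 r$ ($a{\left(r,c \right)} = - 5 r + \left(\left(4 + c\right) + r\right) = - 5 r + \left(4 + c + r\right) = 4 + c - 4 r$)
$-31750 + a{\left(m{\left(7 \right)},72 \right)} = -31750 + \left(4 + 72 - 28\right) = -31750 + 48 = -31702$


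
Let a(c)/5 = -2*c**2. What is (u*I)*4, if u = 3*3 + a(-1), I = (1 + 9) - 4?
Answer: -24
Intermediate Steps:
I = 6 (I = 10 - 4 = 6)
a(c) = -10*c**2 (a(c) = 5*(-2*c**2) = -10*c**2)
u = -1 (u = 3*3 - 10*(-1)**2 = 9 - 10*1 = 9 - 10 = -1)
(u*I)*4 = -1*6*4 = -6*4 = -24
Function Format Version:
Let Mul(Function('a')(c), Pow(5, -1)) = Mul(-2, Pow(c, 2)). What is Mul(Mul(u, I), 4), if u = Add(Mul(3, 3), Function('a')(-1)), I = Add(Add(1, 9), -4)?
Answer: -24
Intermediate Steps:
I = 6 (I = Add(10, -4) = 6)
Function('a')(c) = Mul(-10, Pow(c, 2)) (Function('a')(c) = Mul(5, Mul(-2, Pow(c, 2))) = Mul(-10, Pow(c, 2)))
u = -1 (u = Add(Mul(3, 3), Mul(-10, Pow(-1, 2))) = Add(9, Mul(-10, 1)) = Add(9, -10) = -1)
Mul(Mul(u, I), 4) = Mul(Mul(-1, 6), 4) = Mul(-6, 4) = -24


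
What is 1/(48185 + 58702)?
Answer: 1/106887 ≈ 9.3557e-6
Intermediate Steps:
1/(48185 + 58702) = 1/106887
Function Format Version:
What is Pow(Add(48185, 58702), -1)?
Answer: Rational(1, 106887) ≈ 9.3557e-6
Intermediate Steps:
Pow(Add(48185, 58702), -1) = Pow(106887, -1) = Rational(1, 106887)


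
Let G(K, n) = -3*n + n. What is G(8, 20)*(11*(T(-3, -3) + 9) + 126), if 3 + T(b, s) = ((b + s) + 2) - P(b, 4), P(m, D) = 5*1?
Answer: -3720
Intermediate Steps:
G(K, n) = -2*n
P(m, D) = 5
T(b, s) = -6 + b + s (T(b, s) = -3 + (((b + s) + 2) - 1*5) = -3 + ((2 + b + s) - 5) = -3 + (-3 + b + s) = -6 + b + s)
G(8, 20)*(11*(T(-3, -3) + 9) + 126) = (-2*20)*(11*((-6 - 3 - 3) + 9) + 126) = -40*(11*(-12 + 9) + 126) = -40*(11*(-3) + 126) = -40*(-33 + 126) = -40*93 = -3720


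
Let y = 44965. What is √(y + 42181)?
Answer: √87146 ≈ 295.21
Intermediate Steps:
√(y + 42181) = √(44965 + 42181) = √87146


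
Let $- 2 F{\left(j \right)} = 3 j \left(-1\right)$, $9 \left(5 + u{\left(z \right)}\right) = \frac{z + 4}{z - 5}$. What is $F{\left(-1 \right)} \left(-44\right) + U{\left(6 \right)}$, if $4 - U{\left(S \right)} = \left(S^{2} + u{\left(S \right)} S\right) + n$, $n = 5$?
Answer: $\frac{157}{3} \approx 52.333$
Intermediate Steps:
$u{\left(z \right)} = -5 + \frac{4 + z}{9 \left(-5 + z\right)}$ ($u{\left(z \right)} = -5 + \frac{\left(z + 4\right) \frac{1}{z - 5}}{9} = -5 + \frac{\left(4 + z\right) \frac{1}{-5 + z}}{9} = -5 + \frac{\frac{1}{-5 + z} \left(4 + z\right)}{9} = -5 + \frac{4 + z}{9 \left(-5 + z\right)}$)
$U{\left(S \right)} = -1 - S^{2} - \frac{S \left(229 - 44 S\right)}{9 \left(-5 + S\right)}$ ($U{\left(S \right)} = 4 - \left(\left(S^{2} + \frac{229 - 44 S}{9 \left(-5 + S\right)} S\right) + 5\right) = 4 - \left(\left(S^{2} + \frac{S \left(229 - 44 S\right)}{9 \left(-5 + S\right)}\right) + 5\right) = 4 - \left(5 + S^{2} + \frac{S \left(229 - 44 S\right)}{9 \left(-5 + S\right)}\right) = -1 - S^{2} - \frac{S \left(229 - 44 S\right)}{9 \left(-5 + S\right)}$)
$F{\left(j \right)} = \frac{3 j}{2}$ ($F{\left(j \right)} = - \frac{3 j \left(-1\right)}{2} = - \frac{\left(-3\right) j}{2} = \frac{3 j}{2}$)
$F{\left(-1 \right)} \left(-44\right) + U{\left(6 \right)} = \frac{3}{2} \left(-1\right) \left(-44\right) + \frac{45 - 1428 - 9 \cdot 6^{3} + 89 \cdot 6^{2}}{9 \left(-5 + 6\right)} = \left(- \frac{3}{2}\right) \left(-44\right) + \frac{45 - 1428 - 1944 + 89 \cdot 36}{9 \cdot 1} = 66 + \frac{1}{9} \cdot 1 \left(45 - 1428 - 1944 + 3204\right) = 66 + \frac{1}{9} \cdot 1 \left(-123\right) = 66 - \frac{41}{3} = \frac{157}{3}$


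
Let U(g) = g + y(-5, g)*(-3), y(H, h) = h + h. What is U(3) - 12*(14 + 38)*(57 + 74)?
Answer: -81759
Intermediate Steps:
y(H, h) = 2*h
U(g) = -5*g (U(g) = g + (2*g)*(-3) = g - 6*g = -5*g)
U(3) - 12*(14 + 38)*(57 + 74) = -5*3 - 12*(14 + 38)*(57 + 74) = -15 - 624*131 = -15 - 12*6812 = -15 - 81744 = -81759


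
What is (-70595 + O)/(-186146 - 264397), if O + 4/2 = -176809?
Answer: 247406/450543 ≈ 0.54913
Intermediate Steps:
O = -176811 (O = -2 - 176809 = -176811)
(-70595 + O)/(-186146 - 264397) = (-70595 - 176811)/(-186146 - 264397) = -247406/(-450543) = -247406*(-1/450543) = 247406/450543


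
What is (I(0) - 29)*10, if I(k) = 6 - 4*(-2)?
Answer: -150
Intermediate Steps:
I(k) = 14 (I(k) = 6 + 8 = 14)
(I(0) - 29)*10 = (14 - 29)*10 = -15*10 = -150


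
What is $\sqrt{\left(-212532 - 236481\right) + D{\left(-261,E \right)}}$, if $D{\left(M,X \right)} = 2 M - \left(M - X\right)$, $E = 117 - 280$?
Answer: $i \sqrt{449437} \approx 670.4 i$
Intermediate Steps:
$E = -163$
$D{\left(M,X \right)} = M + X$
$\sqrt{\left(-212532 - 236481\right) + D{\left(-261,E \right)}} = \sqrt{\left(-212532 - 236481\right) - 424} = \sqrt{-449013 - 424} = \sqrt{-449437} = i \sqrt{449437}$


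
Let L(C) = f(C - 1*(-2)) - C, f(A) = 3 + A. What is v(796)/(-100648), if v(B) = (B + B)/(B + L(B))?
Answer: -199/10077381 ≈ -1.9747e-5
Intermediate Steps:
L(C) = 5 (L(C) = (3 + (C - 1*(-2))) - C = (3 + (C + 2)) - C = (3 + (2 + C)) - C = (5 + C) - C = 5)
v(B) = 2*B/(5 + B) (v(B) = (B + B)/(B + 5) = (2*B)/(5 + B) = 2*B/(5 + B))
v(796)/(-100648) = (2*796/(5 + 796))/(-100648) = (2*796/801)*(-1/100648) = (2*796*(1/801))*(-1/100648) = (1592/801)*(-1/100648) = -199/10077381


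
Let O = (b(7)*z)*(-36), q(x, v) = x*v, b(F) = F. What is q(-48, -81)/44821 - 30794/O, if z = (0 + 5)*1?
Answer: 98936911/4033890 ≈ 24.526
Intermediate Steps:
z = 5 (z = 5*1 = 5)
q(x, v) = v*x
O = -1260 (O = (7*5)*(-36) = 35*(-36) = -1260)
q(-48, -81)/44821 - 30794/O = -81*(-48)/44821 - 30794/(-1260) = 3888*(1/44821) - 30794*(-1/1260) = 3888/44821 + 15397/630 = 98936911/4033890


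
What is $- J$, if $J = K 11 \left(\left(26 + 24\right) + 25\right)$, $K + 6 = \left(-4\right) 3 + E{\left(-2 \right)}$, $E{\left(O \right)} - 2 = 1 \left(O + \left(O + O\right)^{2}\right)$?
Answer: $1650$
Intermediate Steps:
$E{\left(O \right)} = 2 + O + 4 O^{2}$ ($E{\left(O \right)} = 2 + 1 \left(O + \left(O + O\right)^{2}\right) = 2 + 1 \left(O + \left(2 O\right)^{2}\right) = 2 + 1 \left(O + 4 O^{2}\right) = 2 + \left(O + 4 O^{2}\right) = 2 + O + 4 O^{2}$)
$K = -2$ ($K = -6 + \left(\left(-4\right) 3 + \left(2 - 2 + 4 \left(-2\right)^{2}\right)\right) = -6 + \left(-12 + \left(2 - 2 + 4 \cdot 4\right)\right) = -6 + \left(-12 + \left(2 - 2 + 16\right)\right) = -6 + \left(-12 + 16\right) = -6 + 4 = -2$)
$J = -1650$ ($J = \left(-2\right) 11 \left(\left(26 + 24\right) + 25\right) = - 22 \left(50 + 25\right) = \left(-22\right) 75 = -1650$)
$- J = \left(-1\right) \left(-1650\right) = 1650$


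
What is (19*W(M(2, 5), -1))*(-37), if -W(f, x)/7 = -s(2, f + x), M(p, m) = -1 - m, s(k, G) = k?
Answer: -9842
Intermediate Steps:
W(f, x) = 14 (W(f, x) = -(-7)*2 = -7*(-2) = 14)
(19*W(M(2, 5), -1))*(-37) = (19*14)*(-37) = 266*(-37) = -9842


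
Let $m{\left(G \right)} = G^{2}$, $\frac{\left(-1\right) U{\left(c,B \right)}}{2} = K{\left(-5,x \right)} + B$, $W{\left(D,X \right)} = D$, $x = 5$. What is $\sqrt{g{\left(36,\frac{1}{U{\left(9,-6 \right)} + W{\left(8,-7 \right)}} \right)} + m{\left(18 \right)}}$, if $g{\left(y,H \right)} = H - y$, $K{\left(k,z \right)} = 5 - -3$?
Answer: $\frac{\sqrt{1153}}{2} \approx 16.978$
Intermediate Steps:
$K{\left(k,z \right)} = 8$ ($K{\left(k,z \right)} = 5 + 3 = 8$)
$U{\left(c,B \right)} = -16 - 2 B$ ($U{\left(c,B \right)} = - 2 \left(8 + B\right) = -16 - 2 B$)
$\sqrt{g{\left(36,\frac{1}{U{\left(9,-6 \right)} + W{\left(8,-7 \right)}} \right)} + m{\left(18 \right)}} = \sqrt{\left(\frac{1}{\left(-16 - -12\right) + 8} - 36\right) + 18^{2}} = \sqrt{\left(\frac{1}{\left(-16 + 12\right) + 8} - 36\right) + 324} = \sqrt{\left(\frac{1}{-4 + 8} - 36\right) + 324} = \sqrt{\left(\frac{1}{4} - 36\right) + 324} = \sqrt{- \frac{143}{4} + 324} = \sqrt{\frac{1153}{4}} = \frac{\sqrt{1153}}{2}$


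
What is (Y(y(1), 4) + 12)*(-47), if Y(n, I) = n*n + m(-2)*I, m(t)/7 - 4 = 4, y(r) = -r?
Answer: -11139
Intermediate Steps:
m(t) = 56 (m(t) = 28 + 7*4 = 28 + 28 = 56)
Y(n, I) = n² + 56*I (Y(n, I) = n*n + 56*I = n² + 56*I)
(Y(y(1), 4) + 12)*(-47) = (((-1*1)² + 56*4) + 12)*(-47) = (((-1)² + 224) + 12)*(-47) = ((1 + 224) + 12)*(-47) = (225 + 12)*(-47) = 237*(-47) = -11139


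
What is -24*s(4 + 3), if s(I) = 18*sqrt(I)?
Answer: -432*sqrt(7) ≈ -1143.0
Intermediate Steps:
-24*s(4 + 3) = -432*sqrt(4 + 3) = -432*sqrt(7)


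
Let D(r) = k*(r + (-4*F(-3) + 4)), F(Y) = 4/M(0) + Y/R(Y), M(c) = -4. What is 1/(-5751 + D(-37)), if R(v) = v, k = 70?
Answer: -1/8061 ≈ -0.00012405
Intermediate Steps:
F(Y) = 0 (F(Y) = 4/(-4) + Y/Y = 4*(-¼) + 1 = -1 + 1 = 0)
D(r) = 280 + 70*r (D(r) = 70*(r + (-4*0 + 4)) = 70*(r + (0 + 4)) = 70*(r + 4) = 70*(4 + r) = 280 + 70*r)
1/(-5751 + D(-37)) = 1/(-5751 + (280 + 70*(-37))) = 1/(-5751 + (280 - 2590)) = 1/(-5751 - 2310) = 1/(-8061) = -1/8061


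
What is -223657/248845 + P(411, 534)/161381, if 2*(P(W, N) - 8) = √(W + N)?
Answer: -36091999557/40158854945 + 3*√105/322762 ≈ -0.89864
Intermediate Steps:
P(W, N) = 8 + √(N + W)/2 (P(W, N) = 8 + √(W + N)/2 = 8 + √(N + W)/2)
-223657/248845 + P(411, 534)/161381 = -223657/248845 + (8 + √(534 + 411)/2)/161381 = -223657*1/248845 + (8 + √945/2)*(1/161381) = -223657/248845 + (8 + (3*√105)/2)*(1/161381) = -223657/248845 + (8 + 3*√105/2)*(1/161381) = -223657/248845 + (8/161381 + 3*√105/322762) = -36091999557/40158854945 + 3*√105/322762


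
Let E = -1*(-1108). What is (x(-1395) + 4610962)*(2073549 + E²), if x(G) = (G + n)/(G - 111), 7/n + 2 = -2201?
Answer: 25250771412552481202/1658859 ≈ 1.5222e+13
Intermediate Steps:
n = -7/2203 (n = 7/(-2 - 2201) = 7/(-2203) = 7*(-1/2203) = -7/2203 ≈ -0.0031775)
E = 1108
x(G) = (-7/2203 + G)/(-111 + G) (x(G) = (G - 7/2203)/(G - 111) = (-7/2203 + G)/(-111 + G))
(x(-1395) + 4610962)*(2073549 + E²) = ((-7/2203 - 1395)/(-111 - 1395) + 4610962)*(2073549 + 1108²) = (-3073192/2203/(-1506) + 4610962)*(2073549 + 1227664) = (-1/1506*(-3073192/2203) + 4610962)*3301213 = (1536596/1658859 + 4610962)*3301213 = (7648937348954/1658859)*3301213 = 25250771412552481202/1658859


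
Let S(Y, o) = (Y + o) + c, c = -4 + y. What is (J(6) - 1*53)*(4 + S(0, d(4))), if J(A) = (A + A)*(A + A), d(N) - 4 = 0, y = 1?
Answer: 455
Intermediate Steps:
c = -3 (c = -4 + 1 = -3)
d(N) = 4 (d(N) = 4 + 0 = 4)
J(A) = 4*A² (J(A) = (2*A)*(2*A) = 4*A²)
S(Y, o) = -3 + Y + o (S(Y, o) = (Y + o) - 3 = -3 + Y + o)
(J(6) - 1*53)*(4 + S(0, d(4))) = (4*6² - 1*53)*(4 + (-3 + 0 + 4)) = (4*36 - 53)*(4 + 1) = (144 - 53)*5 = 91*5 = 455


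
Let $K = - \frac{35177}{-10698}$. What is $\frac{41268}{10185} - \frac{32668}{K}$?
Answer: $- \frac{1186008391468}{119425915} \approx -9930.9$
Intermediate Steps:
$K = \frac{35177}{10698}$ ($K = \left(-35177\right) \left(- \frac{1}{10698}\right) = \frac{35177}{10698} \approx 3.2882$)
$\frac{41268}{10185} - \frac{32668}{K} = \frac{41268}{10185} - \frac{32668}{\frac{35177}{10698}} = 41268 \cdot \frac{1}{10185} - \frac{349482264}{35177} = \frac{13756}{3395} - \frac{349482264}{35177} = - \frac{1186008391468}{119425915}$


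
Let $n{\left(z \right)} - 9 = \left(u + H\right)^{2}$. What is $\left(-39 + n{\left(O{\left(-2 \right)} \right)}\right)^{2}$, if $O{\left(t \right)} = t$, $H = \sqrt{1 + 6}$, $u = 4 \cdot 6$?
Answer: $321937 + 53088 \sqrt{7} \approx 4.6239 \cdot 10^{5}$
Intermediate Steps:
$u = 24$
$H = \sqrt{7} \approx 2.6458$
$n{\left(z \right)} = 9 + \left(24 + \sqrt{7}\right)^{2}$
$\left(-39 + n{\left(O{\left(-2 \right)} \right)}\right)^{2} = \left(-39 + \left(592 + 48 \sqrt{7}\right)\right)^{2} = \left(553 + 48 \sqrt{7}\right)^{2}$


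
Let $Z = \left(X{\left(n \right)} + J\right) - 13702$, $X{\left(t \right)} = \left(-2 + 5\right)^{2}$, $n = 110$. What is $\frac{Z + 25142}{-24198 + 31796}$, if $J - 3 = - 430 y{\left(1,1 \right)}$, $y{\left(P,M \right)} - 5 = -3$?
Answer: $\frac{5296}{3799} \approx 1.3941$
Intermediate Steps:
$X{\left(t \right)} = 9$ ($X{\left(t \right)} = 3^{2} = 9$)
$y{\left(P,M \right)} = 2$ ($y{\left(P,M \right)} = 5 - 3 = 2$)
$J = -857$ ($J = 3 - 860 = -857$)
$Z = -14550$ ($Z = \left(9 - 857\right) - 13702 = -848 - 13702 = -14550$)
$\frac{Z + 25142}{-24198 + 31796} = \frac{-14550 + 25142}{-24198 + 31796} = \frac{10592}{7598} = 10592 \cdot \frac{1}{7598} = \frac{5296}{3799}$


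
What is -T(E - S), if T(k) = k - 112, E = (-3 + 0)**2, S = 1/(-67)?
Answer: 6900/67 ≈ 102.99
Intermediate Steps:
S = -1/67 ≈ -0.014925
E = 9 (E = (-3)**2 = 9)
T(k) = -112 + k
-T(E - S) = -(-112 + (9 - 1*(-1/67))) = -(-112 + (9 + 1/67)) = -(-112 + 604/67) = -1*(-6900/67) = 6900/67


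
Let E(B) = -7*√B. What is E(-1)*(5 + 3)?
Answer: -56*I ≈ -56.0*I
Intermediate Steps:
E(-1)*(5 + 3) = (-7*I)*(5 + 3) = -7*I*8 = -56*I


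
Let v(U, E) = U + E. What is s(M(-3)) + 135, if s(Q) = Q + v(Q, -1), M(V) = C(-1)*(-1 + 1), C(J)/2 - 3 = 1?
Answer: 134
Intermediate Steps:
v(U, E) = E + U
C(J) = 8 (C(J) = 6 + 2*1 = 6 + 2 = 8)
M(V) = 0 (M(V) = 8*(-1 + 1) = 8*0 = 0)
s(Q) = -1 + 2*Q (s(Q) = Q + (-1 + Q) = -1 + 2*Q)
s(M(-3)) + 135 = (-1 + 2*0) + 135 = (-1 + 0) + 135 = -1 + 135 = 134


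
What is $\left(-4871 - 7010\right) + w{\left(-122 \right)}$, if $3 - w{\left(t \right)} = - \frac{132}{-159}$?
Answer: $- \frac{629578}{53} \approx -11879.0$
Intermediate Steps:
$w{\left(t \right)} = \frac{115}{53}$ ($w{\left(t \right)} = 3 - - \frac{132}{-159} = 3 - \left(-132\right) \left(- \frac{1}{159}\right) = 3 - \frac{44}{53} = \frac{115}{53}$)
$\left(-4871 - 7010\right) + w{\left(-122 \right)} = \left(-4871 - 7010\right) + \frac{115}{53} = -11881 + \frac{115}{53} = - \frac{629578}{53}$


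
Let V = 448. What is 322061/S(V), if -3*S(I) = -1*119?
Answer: 966183/119 ≈ 8119.2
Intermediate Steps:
S(I) = 119/3 (S(I) = -(-1)*119/3 = -⅓*(-119) = 119/3)
322061/S(V) = 322061/(119/3) = 322061*(3/119) = 966183/119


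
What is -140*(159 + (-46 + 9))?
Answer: -17080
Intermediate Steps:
-140*(159 + (-46 + 9)) = -140*(159 - 37) = -140*122 = -17080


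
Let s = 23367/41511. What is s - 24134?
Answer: -333934369/13837 ≈ -24133.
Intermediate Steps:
s = 7789/13837 (s = 23367*(1/41511) = 7789/13837 ≈ 0.56291)
s - 24134 = 7789/13837 - 24134 = -333934369/13837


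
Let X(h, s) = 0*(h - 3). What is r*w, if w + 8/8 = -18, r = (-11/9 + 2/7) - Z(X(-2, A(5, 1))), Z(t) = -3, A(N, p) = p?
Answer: -2470/63 ≈ -39.206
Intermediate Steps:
X(h, s) = 0 (X(h, s) = 0*(-3 + h) = 0)
r = 130/63 (r = (-11/9 + 2/7) - 1*(-3) = (-11*⅑ + 2*(⅐)) + 3 = (-11/9 + 2/7) + 3 = -59/63 + 3 = 130/63 ≈ 2.0635)
w = -19 (w = -1 - 18 = -19)
r*w = (130/63)*(-19) = -2470/63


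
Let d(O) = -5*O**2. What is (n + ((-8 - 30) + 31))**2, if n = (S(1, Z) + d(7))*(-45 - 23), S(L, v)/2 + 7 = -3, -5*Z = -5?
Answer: 324468169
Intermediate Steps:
Z = 1 (Z = -1/5*(-5) = 1)
S(L, v) = -20 (S(L, v) = -14 + 2*(-3) = -14 - 6 = -20)
n = 18020 (n = (-20 - 5*7**2)*(-45 - 23) = (-20 - 5*49)*(-68) = (-20 - 245)*(-68) = -265*(-68) = 18020)
(n + ((-8 - 30) + 31))**2 = (18020 + ((-8 - 30) + 31))**2 = (18020 + (-38 + 31))**2 = (18020 - 7)**2 = 18013**2 = 324468169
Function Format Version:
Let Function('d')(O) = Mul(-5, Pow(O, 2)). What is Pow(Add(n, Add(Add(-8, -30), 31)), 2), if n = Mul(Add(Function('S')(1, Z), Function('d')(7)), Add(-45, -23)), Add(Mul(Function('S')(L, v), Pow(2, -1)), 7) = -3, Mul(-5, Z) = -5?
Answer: 324468169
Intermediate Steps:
Z = 1 (Z = Mul(Rational(-1, 5), -5) = 1)
Function('S')(L, v) = -20 (Function('S')(L, v) = Add(-14, Mul(2, -3)) = Add(-14, -6) = -20)
n = 18020 (n = Mul(Add(-20, Mul(-5, Pow(7, 2))), Add(-45, -23)) = Mul(Add(-20, Mul(-5, 49)), -68) = Mul(Add(-20, -245), -68) = Mul(-265, -68) = 18020)
Pow(Add(n, Add(Add(-8, -30), 31)), 2) = Pow(Add(18020, Add(Add(-8, -30), 31)), 2) = Pow(Add(18020, Add(-38, 31)), 2) = Pow(Add(18020, -7), 2) = Pow(18013, 2) = 324468169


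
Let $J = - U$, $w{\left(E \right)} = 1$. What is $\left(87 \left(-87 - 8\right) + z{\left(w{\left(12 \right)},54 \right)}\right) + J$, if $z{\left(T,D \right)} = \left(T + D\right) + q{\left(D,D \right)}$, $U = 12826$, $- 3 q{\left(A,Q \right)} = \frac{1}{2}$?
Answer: $- \frac{126217}{6} \approx -21036.0$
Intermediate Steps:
$q{\left(A,Q \right)} = - \frac{1}{6}$ ($q{\left(A,Q \right)} = - \frac{1}{3 \cdot 2} = \left(- \frac{1}{3}\right) \frac{1}{2} = - \frac{1}{6}$)
$z{\left(T,D \right)} = - \frac{1}{6} + D + T$ ($z{\left(T,D \right)} = \left(T + D\right) - \frac{1}{6} = \left(D + T\right) - \frac{1}{6} = - \frac{1}{6} + D + T$)
$J = -12826$ ($J = \left(-1\right) 12826 = -12826$)
$\left(87 \left(-87 - 8\right) + z{\left(w{\left(12 \right)},54 \right)}\right) + J = \left(87 \left(-87 - 8\right) + \left(- \frac{1}{6} + 54 + 1\right)\right) - 12826 = \left(87 \left(-95\right) + \frac{329}{6}\right) - 12826 = \left(-8265 + \frac{329}{6}\right) - 12826 = - \frac{49261}{6} - 12826 = - \frac{126217}{6}$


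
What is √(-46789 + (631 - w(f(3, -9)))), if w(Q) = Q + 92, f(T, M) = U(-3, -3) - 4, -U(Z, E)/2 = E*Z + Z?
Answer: I*√46234 ≈ 215.02*I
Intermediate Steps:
U(Z, E) = -2*Z - 2*E*Z (U(Z, E) = -2*(E*Z + Z) = -2*(Z + E*Z) = -2*Z - 2*E*Z)
f(T, M) = -16 (f(T, M) = -2*(-3)*(1 - 3) - 4 = -2*(-3)*(-2) - 4 = -12 - 4 = -16)
w(Q) = 92 + Q
√(-46789 + (631 - w(f(3, -9)))) = √(-46789 + (631 - (92 - 16))) = √(-46789 + (631 - 1*76)) = √(-46789 + (631 - 76)) = √(-46789 + 555) = √(-46234) = I*√46234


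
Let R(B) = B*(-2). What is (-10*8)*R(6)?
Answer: 960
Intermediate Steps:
R(B) = -2*B
(-10*8)*R(6) = (-10*8)*(-2*6) = -80*(-12) = 960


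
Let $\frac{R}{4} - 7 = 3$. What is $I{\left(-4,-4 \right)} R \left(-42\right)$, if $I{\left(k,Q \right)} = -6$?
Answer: $10080$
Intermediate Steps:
$R = 40$ ($R = 28 + 4 \cdot 3 = 28 + 12 = 40$)
$I{\left(-4,-4 \right)} R \left(-42\right) = \left(-6\right) 40 \left(-42\right) = \left(-240\right) \left(-42\right) = 10080$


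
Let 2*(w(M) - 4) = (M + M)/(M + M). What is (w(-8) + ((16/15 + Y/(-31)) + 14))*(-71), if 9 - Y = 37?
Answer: -1351627/930 ≈ -1453.4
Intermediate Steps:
Y = -28 (Y = 9 - 1*37 = 9 - 37 = -28)
w(M) = 9/2 (w(M) = 4 + ((M + M)/(M + M))/2 = 4 + ((2*M)/((2*M)))/2 = 4 + ((2*M)*(1/(2*M)))/2 = 4 + (½)*1 = 4 + ½ = 9/2)
(w(-8) + ((16/15 + Y/(-31)) + 14))*(-71) = (9/2 + ((16/15 - 28/(-31)) + 14))*(-71) = (9/2 + ((16*(1/15) - 28*(-1/31)) + 14))*(-71) = (9/2 + ((16/15 + 28/31) + 14))*(-71) = (9/2 + (916/465 + 14))*(-71) = (9/2 + 7426/465)*(-71) = (19037/930)*(-71) = -1351627/930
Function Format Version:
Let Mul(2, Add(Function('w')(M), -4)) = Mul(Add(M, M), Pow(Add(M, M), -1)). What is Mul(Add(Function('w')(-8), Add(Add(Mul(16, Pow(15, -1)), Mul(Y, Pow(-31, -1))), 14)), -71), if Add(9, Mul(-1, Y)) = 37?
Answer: Rational(-1351627, 930) ≈ -1453.4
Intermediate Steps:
Y = -28 (Y = Add(9, Mul(-1, 37)) = Add(9, -37) = -28)
Function('w')(M) = Rational(9, 2) (Function('w')(M) = Add(4, Mul(Rational(1, 2), Mul(Add(M, M), Pow(Add(M, M), -1)))) = Add(4, Mul(Rational(1, 2), Mul(Mul(2, M), Pow(Mul(2, M), -1)))) = Add(4, Mul(Rational(1, 2), Mul(Mul(2, M), Mul(Rational(1, 2), Pow(M, -1))))) = Add(4, Mul(Rational(1, 2), 1)) = Add(4, Rational(1, 2)) = Rational(9, 2))
Mul(Add(Function('w')(-8), Add(Add(Mul(16, Pow(15, -1)), Mul(Y, Pow(-31, -1))), 14)), -71) = Mul(Add(Rational(9, 2), Add(Add(Mul(16, Pow(15, -1)), Mul(-28, Pow(-31, -1))), 14)), -71) = Mul(Add(Rational(9, 2), Add(Add(Mul(16, Rational(1, 15)), Mul(-28, Rational(-1, 31))), 14)), -71) = Mul(Add(Rational(9, 2), Add(Add(Rational(16, 15), Rational(28, 31)), 14)), -71) = Mul(Add(Rational(9, 2), Add(Rational(916, 465), 14)), -71) = Mul(Add(Rational(9, 2), Rational(7426, 465)), -71) = Mul(Rational(19037, 930), -71) = Rational(-1351627, 930)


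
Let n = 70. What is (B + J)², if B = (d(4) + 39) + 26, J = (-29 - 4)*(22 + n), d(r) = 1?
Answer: 8820900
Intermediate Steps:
J = -3036 (J = (-29 - 4)*(22 + 70) = -33*92 = -3036)
B = 66 (B = (1 + 39) + 26 = 40 + 26 = 66)
(B + J)² = (66 - 3036)² = (-2970)² = 8820900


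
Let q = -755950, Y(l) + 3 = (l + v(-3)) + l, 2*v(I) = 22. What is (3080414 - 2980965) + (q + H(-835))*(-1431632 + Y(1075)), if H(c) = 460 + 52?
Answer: 1079879079061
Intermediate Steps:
v(I) = 11 (v(I) = (½)*22 = 11)
H(c) = 512
Y(l) = 8 + 2*l (Y(l) = -3 + ((l + 11) + l) = -3 + ((11 + l) + l) = -3 + (11 + 2*l) = 8 + 2*l)
(3080414 - 2980965) + (q + H(-835))*(-1431632 + Y(1075)) = (3080414 - 2980965) + (-755950 + 512)*(-1431632 + (8 + 2*1075)) = 99449 - 755438*(-1431632 + (8 + 2150)) = 99449 - 755438*(-1431632 + 2158) = 99449 - 755438*(-1429474) = 99449 + 1079878979612 = 1079879079061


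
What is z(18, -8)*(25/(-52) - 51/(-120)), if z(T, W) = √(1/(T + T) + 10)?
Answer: -551/3120 ≈ -0.17660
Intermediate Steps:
z(T, W) = √(10 + 1/(2*T)) (z(T, W) = √(1/(2*T) + 10) = √(10 + 1/(2*T)))
z(18, -8)*(25/(-52) - 51/(-120)) = (√(40 + 2/18)/2)*(25/(-52) - 51/(-120)) = (√(40 + 2*(1/18))/2)*(25*(-1/52) - 51*(-1/120)) = (√(40 + ⅑)/2)*(-25/52 + 17/40) = (√(361/9)/2)*(-29/520) = ((½)*(19/3))*(-29/520) = (19/6)*(-29/520) = -551/3120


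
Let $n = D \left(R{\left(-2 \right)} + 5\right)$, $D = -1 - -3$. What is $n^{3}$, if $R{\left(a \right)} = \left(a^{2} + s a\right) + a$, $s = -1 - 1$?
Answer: $10648$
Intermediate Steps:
$s = -2$
$R{\left(a \right)} = a^{2} - a$ ($R{\left(a \right)} = \left(a^{2} - 2 a\right) + a = a^{2} - a$)
$D = 2$ ($D = -1 + 3 = 2$)
$n = 22$ ($n = 2 \left(- 2 \left(-1 - 2\right) + 5\right) = 2 \left(\left(-2\right) \left(-3\right) + 5\right) = 2 \left(6 + 5\right) = 2 \cdot 11 = 22$)
$n^{3} = 22^{3} = 10648$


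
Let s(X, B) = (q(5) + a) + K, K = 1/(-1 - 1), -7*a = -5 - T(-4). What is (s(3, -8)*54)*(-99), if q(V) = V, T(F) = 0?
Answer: -195129/7 ≈ -27876.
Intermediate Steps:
a = 5/7 (a = -(-5 - 1*0)/7 = -(-5 + 0)/7 = -⅐*(-5) = 5/7 ≈ 0.71429)
K = -½ (K = 1/(-2) = -½ ≈ -0.50000)
s(X, B) = 73/14 (s(X, B) = (5 + 5/7) - ½ = 40/7 - ½ = 73/14)
(s(3, -8)*54)*(-99) = ((73/14)*54)*(-99) = (1971/7)*(-99) = -195129/7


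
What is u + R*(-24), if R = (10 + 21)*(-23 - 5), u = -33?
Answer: 20799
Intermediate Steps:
R = -868 (R = 31*(-28) = -868)
u + R*(-24) = -33 - 868*(-24) = -33 + 20832 = 20799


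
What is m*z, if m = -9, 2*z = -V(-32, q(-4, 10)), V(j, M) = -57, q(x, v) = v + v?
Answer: -513/2 ≈ -256.50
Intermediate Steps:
q(x, v) = 2*v
z = 57/2 (z = (-1*(-57))/2 = (1/2)*57 = 57/2 ≈ 28.500)
m*z = -9*57/2 = -513/2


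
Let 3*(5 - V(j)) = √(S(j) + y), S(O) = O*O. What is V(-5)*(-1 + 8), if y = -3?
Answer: 35 - 7*√22/3 ≈ 24.056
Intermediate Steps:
S(O) = O²
V(j) = 5 - √(-3 + j²)/3 (V(j) = 5 - √(j² - 3)/3 = 5 - √(-3 + j²)/3)
V(-5)*(-1 + 8) = (5 - √(-3 + (-5)²)/3)*(-1 + 8) = (5 - √(-3 + 25)/3)*7 = (5 - √22/3)*7 = 35 - 7*√22/3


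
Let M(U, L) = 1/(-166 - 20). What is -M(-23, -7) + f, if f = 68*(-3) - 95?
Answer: -55613/186 ≈ -298.99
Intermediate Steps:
M(U, L) = -1/186 (M(U, L) = 1/(-186) = -1/186)
f = -299 (f = -204 - 95 = -299)
-M(-23, -7) + f = -1*(-1/186) - 299 = 1/186 - 299 = -55613/186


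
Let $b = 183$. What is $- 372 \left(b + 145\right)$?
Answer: $-122016$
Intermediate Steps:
$- 372 \left(b + 145\right) = - 372 \left(183 + 145\right) = \left(-372\right) 328 = -122016$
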